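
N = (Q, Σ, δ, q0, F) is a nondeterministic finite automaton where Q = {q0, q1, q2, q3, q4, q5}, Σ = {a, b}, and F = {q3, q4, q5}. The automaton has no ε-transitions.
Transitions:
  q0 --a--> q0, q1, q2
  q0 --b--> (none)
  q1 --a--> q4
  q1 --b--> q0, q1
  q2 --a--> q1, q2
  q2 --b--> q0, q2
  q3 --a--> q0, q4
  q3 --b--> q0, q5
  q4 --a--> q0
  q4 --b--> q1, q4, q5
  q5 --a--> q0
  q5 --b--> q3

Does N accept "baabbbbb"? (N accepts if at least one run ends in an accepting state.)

Start: {q0}
read b: {}
The reachable set is empty and stays empty for the remaining 7 symbols.
Reachable ∩ accepting = {} — empty.

rejected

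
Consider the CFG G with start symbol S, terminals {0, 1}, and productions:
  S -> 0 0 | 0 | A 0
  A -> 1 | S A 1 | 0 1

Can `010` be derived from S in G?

S ⇒ A0 ⇒ 010

yes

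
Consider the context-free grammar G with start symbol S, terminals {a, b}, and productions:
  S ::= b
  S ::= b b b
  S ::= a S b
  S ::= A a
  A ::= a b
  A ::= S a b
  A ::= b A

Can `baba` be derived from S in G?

yes

S ⇒ Aa ⇒ Saba ⇒ baba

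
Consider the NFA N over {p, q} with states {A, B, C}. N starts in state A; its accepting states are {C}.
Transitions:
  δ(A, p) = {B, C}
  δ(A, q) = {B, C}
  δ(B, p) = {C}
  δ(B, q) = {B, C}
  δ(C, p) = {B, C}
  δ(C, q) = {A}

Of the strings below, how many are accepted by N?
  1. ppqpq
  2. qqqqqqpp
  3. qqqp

ppqpq: accepted
qqqqqqpp: accepted
qqqp: accepted

3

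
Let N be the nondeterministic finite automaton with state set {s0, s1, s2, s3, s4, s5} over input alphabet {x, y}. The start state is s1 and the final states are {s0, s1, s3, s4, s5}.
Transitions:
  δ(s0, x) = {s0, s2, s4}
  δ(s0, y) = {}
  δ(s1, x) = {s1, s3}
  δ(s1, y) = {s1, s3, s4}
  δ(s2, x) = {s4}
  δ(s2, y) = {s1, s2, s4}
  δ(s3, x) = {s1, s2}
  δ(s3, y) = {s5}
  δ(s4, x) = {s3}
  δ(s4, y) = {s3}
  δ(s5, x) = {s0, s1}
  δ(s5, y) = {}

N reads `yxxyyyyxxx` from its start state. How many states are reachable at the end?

Start: {s1}
read y: {s1, s3, s4}
read x: {s1, s2, s3}
read x: {s1, s2, s3, s4}
read y: {s1, s2, s3, s4, s5}
read y: {s1, s2, s3, s4, s5}
read y: {s1, s2, s3, s4, s5}
read y: {s1, s2, s3, s4, s5}
read x: {s0, s1, s2, s3, s4}
read x: {s0, s1, s2, s3, s4}
read x: {s0, s1, s2, s3, s4}
Final reachable set {s0, s1, s2, s3, s4} has 5 states.

5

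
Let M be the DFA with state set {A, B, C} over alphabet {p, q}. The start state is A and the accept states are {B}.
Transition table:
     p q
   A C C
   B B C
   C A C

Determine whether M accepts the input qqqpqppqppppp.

A --q--> C
C --q--> C
C --q--> C
C --p--> A
A --q--> C
C --p--> A
A --p--> C
C --q--> C
C --p--> A
A --p--> C
C --p--> A
A --p--> C
C --p--> A
End in state A, which is not an accepting state.

rejected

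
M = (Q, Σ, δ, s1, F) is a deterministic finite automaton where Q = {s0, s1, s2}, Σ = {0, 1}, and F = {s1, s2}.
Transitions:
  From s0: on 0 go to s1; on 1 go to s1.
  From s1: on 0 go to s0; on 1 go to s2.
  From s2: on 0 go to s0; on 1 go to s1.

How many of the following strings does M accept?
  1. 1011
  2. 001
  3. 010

2

1011: accepted
001: accepted
010: rejected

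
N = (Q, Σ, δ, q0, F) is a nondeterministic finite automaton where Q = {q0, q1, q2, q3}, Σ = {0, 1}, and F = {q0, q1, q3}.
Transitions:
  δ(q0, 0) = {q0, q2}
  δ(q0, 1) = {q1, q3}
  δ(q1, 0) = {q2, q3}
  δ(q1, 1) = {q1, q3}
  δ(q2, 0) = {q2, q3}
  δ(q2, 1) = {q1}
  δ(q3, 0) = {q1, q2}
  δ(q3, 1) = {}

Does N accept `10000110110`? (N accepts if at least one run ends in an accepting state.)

accepted

Start: {q0}
read 1: {q1, q3}
read 0: {q1, q2, q3}
read 0: {q1, q2, q3}
read 0: {q1, q2, q3}
read 0: {q1, q2, q3}
read 1: {q1, q3}
read 1: {q1, q3}
read 0: {q1, q2, q3}
read 1: {q1, q3}
read 1: {q1, q3}
read 0: {q1, q2, q3}
Reachable ∩ accepting = {q1, q3} — nonempty.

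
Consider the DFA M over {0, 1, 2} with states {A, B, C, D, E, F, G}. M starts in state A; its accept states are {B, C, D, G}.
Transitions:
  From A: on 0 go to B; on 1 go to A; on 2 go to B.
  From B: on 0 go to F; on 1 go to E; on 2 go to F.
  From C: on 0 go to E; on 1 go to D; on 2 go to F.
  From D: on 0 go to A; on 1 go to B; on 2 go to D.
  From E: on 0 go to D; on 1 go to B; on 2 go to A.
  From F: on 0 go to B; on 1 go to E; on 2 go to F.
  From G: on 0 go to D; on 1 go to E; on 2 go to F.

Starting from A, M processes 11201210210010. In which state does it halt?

B

A --1--> A
A --1--> A
A --2--> B
B --0--> F
F --1--> E
E --2--> A
A --1--> A
A --0--> B
B --2--> F
F --1--> E
E --0--> D
D --0--> A
A --1--> A
A --0--> B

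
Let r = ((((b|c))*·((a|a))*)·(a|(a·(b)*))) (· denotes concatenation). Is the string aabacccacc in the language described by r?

No split of aabacccacc into u·v has (((b|c))*·((a|a))*) matching u and (a|(a·(b)*)) matching v.

no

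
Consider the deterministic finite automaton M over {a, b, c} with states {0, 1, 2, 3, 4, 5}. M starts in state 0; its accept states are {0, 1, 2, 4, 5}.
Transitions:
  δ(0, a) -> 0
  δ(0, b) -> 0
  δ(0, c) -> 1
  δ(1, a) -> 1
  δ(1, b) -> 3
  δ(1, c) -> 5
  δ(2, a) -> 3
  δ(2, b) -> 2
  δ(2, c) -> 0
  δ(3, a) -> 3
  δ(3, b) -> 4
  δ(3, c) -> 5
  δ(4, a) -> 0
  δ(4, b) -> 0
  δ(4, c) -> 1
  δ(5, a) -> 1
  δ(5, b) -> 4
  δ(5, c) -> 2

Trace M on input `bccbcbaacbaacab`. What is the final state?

3

0 --b--> 0
0 --c--> 1
1 --c--> 5
5 --b--> 4
4 --c--> 1
1 --b--> 3
3 --a--> 3
3 --a--> 3
3 --c--> 5
5 --b--> 4
4 --a--> 0
0 --a--> 0
0 --c--> 1
1 --a--> 1
1 --b--> 3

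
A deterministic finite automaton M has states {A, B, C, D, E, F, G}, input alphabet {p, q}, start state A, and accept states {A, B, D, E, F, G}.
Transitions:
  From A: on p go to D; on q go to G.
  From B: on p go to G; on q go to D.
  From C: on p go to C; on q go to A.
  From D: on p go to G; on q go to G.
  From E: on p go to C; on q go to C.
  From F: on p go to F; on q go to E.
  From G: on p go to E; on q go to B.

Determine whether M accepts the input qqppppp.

rejected

A --q--> G
G --q--> B
B --p--> G
G --p--> E
E --p--> C
C --p--> C
C --p--> C
End in state C, which is not an accepting state.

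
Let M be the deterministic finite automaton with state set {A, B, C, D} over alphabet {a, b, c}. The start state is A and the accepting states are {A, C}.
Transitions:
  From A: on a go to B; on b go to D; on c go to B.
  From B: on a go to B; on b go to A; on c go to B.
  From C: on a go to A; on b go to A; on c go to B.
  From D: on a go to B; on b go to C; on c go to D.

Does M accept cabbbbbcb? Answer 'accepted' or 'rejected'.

accepted

A --c--> B
B --a--> B
B --b--> A
A --b--> D
D --b--> C
C --b--> A
A --b--> D
D --c--> D
D --b--> C
End in state C, which is an accepting state.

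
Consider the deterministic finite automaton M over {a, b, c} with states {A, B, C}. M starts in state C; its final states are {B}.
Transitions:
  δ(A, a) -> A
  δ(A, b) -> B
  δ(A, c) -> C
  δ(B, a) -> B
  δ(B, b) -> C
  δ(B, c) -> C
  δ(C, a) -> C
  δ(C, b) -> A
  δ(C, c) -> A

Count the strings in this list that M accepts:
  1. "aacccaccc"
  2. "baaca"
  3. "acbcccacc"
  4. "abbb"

"aacccaccc": rejected
"baaca": rejected
"acbcccacc": rejected
"abbb": rejected

0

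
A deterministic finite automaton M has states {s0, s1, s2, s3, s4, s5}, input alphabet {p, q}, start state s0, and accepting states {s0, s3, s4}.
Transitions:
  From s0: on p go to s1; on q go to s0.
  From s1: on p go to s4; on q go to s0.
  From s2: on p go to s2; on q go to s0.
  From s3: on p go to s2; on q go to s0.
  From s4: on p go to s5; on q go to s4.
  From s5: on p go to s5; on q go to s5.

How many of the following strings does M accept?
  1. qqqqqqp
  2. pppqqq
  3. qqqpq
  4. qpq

2

qqqqqqp: rejected
pppqqq: rejected
qqqpq: accepted
qpq: accepted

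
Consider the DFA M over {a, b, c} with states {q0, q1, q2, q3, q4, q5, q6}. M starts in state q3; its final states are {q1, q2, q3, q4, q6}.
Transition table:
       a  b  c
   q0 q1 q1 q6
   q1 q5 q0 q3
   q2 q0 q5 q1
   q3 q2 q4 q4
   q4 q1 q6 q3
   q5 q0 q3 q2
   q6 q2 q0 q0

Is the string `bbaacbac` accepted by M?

accepted

q3 --b--> q4
q4 --b--> q6
q6 --a--> q2
q2 --a--> q0
q0 --c--> q6
q6 --b--> q0
q0 --a--> q1
q1 --c--> q3
End in state q3, which is an accepting state.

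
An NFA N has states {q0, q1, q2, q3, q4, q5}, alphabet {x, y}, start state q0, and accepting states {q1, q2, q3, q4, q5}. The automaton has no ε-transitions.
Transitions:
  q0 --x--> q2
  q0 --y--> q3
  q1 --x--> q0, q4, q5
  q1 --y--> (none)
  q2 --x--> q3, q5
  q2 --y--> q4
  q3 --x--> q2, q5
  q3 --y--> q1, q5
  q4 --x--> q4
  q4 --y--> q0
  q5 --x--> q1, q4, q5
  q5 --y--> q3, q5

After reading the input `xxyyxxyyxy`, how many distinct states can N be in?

Start: {q0}
read x: {q2}
read x: {q3, q5}
read y: {q1, q3, q5}
read y: {q1, q3, q5}
read x: {q0, q1, q2, q4, q5}
read x: {q0, q1, q2, q3, q4, q5}
read y: {q0, q1, q3, q4, q5}
read y: {q0, q1, q3, q5}
read x: {q0, q1, q2, q4, q5}
read y: {q0, q3, q4, q5}
Final reachable set {q0, q3, q4, q5} has 4 states.

4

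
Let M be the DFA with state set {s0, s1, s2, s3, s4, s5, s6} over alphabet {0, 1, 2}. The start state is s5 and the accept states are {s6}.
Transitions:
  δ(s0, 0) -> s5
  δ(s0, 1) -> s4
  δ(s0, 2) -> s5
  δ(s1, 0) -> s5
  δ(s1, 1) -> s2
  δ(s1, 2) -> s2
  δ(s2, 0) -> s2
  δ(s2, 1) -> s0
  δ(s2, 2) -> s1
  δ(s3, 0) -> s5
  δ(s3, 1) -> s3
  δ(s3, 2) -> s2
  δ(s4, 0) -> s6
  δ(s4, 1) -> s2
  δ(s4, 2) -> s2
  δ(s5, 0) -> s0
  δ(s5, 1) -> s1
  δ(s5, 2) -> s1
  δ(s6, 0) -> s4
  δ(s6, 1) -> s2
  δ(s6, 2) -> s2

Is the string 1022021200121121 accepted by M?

rejected

s5 --1--> s1
s1 --0--> s5
s5 --2--> s1
s1 --2--> s2
s2 --0--> s2
s2 --2--> s1
s1 --1--> s2
s2 --2--> s1
s1 --0--> s5
s5 --0--> s0
s0 --1--> s4
s4 --2--> s2
s2 --1--> s0
s0 --1--> s4
s4 --2--> s2
s2 --1--> s0
End in state s0, which is not an accepting state.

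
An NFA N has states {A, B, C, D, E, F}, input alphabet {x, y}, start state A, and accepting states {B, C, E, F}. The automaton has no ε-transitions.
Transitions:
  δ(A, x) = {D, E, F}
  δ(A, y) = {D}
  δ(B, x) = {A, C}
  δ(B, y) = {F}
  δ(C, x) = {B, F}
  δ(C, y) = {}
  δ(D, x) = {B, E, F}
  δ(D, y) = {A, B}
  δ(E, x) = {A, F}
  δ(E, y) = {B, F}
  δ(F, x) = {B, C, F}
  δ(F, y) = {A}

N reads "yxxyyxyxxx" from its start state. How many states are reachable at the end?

Start: {A}
read y: {D}
read x: {B, E, F}
read x: {A, B, C, F}
read y: {A, D, F}
read y: {A, B, D}
read x: {A, B, C, D, E, F}
read y: {A, B, D, F}
read x: {A, B, C, D, E, F}
read x: {A, B, C, D, E, F}
read x: {A, B, C, D, E, F}
Final reachable set {A, B, C, D, E, F} has 6 states.

6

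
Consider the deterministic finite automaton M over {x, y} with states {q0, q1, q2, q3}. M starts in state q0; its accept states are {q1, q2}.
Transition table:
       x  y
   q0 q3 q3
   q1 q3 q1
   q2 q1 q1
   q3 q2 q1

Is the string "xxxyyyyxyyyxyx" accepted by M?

q0 --x--> q3
q3 --x--> q2
q2 --x--> q1
q1 --y--> q1
q1 --y--> q1
q1 --y--> q1
q1 --y--> q1
q1 --x--> q3
q3 --y--> q1
q1 --y--> q1
q1 --y--> q1
q1 --x--> q3
q3 --y--> q1
q1 --x--> q3
End in state q3, which is not an accepting state.

rejected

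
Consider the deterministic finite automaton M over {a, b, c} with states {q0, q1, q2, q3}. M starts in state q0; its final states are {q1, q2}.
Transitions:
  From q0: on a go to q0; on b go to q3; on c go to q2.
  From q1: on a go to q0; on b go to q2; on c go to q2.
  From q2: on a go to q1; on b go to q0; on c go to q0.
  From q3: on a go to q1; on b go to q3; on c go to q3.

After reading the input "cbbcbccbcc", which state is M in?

q3

q0 --c--> q2
q2 --b--> q0
q0 --b--> q3
q3 --c--> q3
q3 --b--> q3
q3 --c--> q3
q3 --c--> q3
q3 --b--> q3
q3 --c--> q3
q3 --c--> q3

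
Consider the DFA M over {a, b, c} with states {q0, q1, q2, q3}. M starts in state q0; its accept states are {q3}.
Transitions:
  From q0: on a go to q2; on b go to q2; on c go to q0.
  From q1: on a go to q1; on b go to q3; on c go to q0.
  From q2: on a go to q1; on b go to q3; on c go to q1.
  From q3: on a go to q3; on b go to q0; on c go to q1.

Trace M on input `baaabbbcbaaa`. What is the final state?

q3

q0 --b--> q2
q2 --a--> q1
q1 --a--> q1
q1 --a--> q1
q1 --b--> q3
q3 --b--> q0
q0 --b--> q2
q2 --c--> q1
q1 --b--> q3
q3 --a--> q3
q3 --a--> q3
q3 --a--> q3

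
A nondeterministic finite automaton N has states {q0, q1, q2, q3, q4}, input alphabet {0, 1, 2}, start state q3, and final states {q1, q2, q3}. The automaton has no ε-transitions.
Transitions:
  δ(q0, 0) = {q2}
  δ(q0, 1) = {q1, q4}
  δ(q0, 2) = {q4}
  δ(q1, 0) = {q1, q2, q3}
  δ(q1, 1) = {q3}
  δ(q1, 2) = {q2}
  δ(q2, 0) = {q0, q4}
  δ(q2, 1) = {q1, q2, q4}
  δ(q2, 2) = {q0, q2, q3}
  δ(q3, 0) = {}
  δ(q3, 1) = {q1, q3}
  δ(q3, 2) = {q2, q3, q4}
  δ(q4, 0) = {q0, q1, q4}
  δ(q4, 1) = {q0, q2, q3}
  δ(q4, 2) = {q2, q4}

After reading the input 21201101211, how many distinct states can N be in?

5

Start: {q3}
read 2: {q2, q3, q4}
read 1: {q0, q1, q2, q3, q4}
read 2: {q0, q2, q3, q4}
read 0: {q0, q1, q2, q4}
read 1: {q0, q1, q2, q3, q4}
read 1: {q0, q1, q2, q3, q4}
read 0: {q0, q1, q2, q3, q4}
read 1: {q0, q1, q2, q3, q4}
read 2: {q0, q2, q3, q4}
read 1: {q0, q1, q2, q3, q4}
read 1: {q0, q1, q2, q3, q4}
Final reachable set {q0, q1, q2, q3, q4} has 5 states.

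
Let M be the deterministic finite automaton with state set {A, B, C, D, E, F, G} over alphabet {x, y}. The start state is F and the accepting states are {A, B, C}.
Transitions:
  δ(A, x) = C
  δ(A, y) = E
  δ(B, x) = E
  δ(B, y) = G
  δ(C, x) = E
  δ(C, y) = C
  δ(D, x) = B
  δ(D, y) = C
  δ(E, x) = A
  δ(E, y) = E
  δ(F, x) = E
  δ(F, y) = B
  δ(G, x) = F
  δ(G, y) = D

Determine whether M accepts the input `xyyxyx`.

F --x--> E
E --y--> E
E --y--> E
E --x--> A
A --y--> E
E --x--> A
End in state A, which is an accepting state.

accepted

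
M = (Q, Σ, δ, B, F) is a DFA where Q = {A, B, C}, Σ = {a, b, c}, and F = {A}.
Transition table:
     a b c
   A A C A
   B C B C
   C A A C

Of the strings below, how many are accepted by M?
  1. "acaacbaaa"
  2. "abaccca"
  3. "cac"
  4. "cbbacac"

"acaacbaaa": accepted
"abaccca": accepted
"cac": accepted
"cbbacac": accepted

4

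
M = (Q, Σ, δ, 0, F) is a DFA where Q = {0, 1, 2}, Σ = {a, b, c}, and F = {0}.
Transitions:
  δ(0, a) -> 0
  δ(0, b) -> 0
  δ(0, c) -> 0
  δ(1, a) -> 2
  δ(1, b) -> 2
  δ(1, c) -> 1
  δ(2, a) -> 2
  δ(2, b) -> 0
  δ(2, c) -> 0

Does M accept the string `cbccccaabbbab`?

0 --c--> 0
0 --b--> 0
0 --c--> 0
0 --c--> 0
0 --c--> 0
0 --c--> 0
0 --a--> 0
0 --a--> 0
0 --b--> 0
0 --b--> 0
0 --b--> 0
0 --a--> 0
0 --b--> 0
End in state 0, which is an accepting state.

accepted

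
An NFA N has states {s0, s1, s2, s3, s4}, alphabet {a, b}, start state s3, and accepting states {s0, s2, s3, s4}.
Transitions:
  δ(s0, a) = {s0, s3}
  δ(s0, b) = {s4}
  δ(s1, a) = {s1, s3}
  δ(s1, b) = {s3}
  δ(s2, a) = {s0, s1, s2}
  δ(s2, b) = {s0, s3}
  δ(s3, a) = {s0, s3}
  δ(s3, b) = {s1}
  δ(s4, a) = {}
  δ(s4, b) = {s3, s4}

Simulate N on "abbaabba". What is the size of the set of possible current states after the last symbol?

2

Start: {s3}
read a: {s0, s3}
read b: {s1, s4}
read b: {s3, s4}
read a: {s0, s3}
read a: {s0, s3}
read b: {s1, s4}
read b: {s3, s4}
read a: {s0, s3}
Final reachable set {s0, s3} has 2 states.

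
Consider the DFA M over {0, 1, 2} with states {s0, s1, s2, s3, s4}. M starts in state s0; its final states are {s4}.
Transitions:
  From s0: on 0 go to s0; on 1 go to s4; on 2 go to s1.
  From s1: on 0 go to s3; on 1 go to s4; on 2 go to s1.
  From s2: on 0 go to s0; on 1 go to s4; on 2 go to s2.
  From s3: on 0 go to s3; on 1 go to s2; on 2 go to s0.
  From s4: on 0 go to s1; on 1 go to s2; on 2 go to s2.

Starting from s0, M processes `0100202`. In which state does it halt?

s1

s0 --0--> s0
s0 --1--> s4
s4 --0--> s1
s1 --0--> s3
s3 --2--> s0
s0 --0--> s0
s0 --2--> s1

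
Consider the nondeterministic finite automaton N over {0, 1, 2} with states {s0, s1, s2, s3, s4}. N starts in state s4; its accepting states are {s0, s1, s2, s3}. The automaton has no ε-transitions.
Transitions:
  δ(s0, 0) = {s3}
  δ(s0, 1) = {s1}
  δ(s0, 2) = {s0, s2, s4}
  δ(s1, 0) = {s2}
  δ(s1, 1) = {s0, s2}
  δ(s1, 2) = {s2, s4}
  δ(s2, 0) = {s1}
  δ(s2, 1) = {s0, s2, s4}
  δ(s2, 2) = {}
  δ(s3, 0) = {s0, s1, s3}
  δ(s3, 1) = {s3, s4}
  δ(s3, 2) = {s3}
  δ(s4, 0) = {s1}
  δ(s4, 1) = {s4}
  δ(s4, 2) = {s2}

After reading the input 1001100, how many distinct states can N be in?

Start: {s4}
read 1: {s4}
read 0: {s1}
read 0: {s2}
read 1: {s0, s2, s4}
read 1: {s0, s1, s2, s4}
read 0: {s1, s2, s3}
read 0: {s0, s1, s2, s3}
Final reachable set {s0, s1, s2, s3} has 4 states.

4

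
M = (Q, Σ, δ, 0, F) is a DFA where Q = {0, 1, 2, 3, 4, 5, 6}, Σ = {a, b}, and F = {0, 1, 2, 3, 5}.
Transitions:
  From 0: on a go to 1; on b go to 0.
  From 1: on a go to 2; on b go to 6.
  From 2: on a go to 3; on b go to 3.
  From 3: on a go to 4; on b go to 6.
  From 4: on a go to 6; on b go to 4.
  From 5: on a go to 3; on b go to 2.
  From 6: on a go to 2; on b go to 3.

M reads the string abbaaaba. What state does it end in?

0 --a--> 1
1 --b--> 6
6 --b--> 3
3 --a--> 4
4 --a--> 6
6 --a--> 2
2 --b--> 3
3 --a--> 4

4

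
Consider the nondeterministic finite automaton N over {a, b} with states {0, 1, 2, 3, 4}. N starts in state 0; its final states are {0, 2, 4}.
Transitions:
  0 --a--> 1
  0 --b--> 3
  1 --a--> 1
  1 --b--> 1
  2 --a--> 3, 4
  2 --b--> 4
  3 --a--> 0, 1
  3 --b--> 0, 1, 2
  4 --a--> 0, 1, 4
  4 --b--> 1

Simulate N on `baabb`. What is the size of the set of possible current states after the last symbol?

Start: {0}
read b: {3}
read a: {0, 1}
read a: {1}
read b: {1}
read b: {1}
Final reachable set {1} has 1 state.

1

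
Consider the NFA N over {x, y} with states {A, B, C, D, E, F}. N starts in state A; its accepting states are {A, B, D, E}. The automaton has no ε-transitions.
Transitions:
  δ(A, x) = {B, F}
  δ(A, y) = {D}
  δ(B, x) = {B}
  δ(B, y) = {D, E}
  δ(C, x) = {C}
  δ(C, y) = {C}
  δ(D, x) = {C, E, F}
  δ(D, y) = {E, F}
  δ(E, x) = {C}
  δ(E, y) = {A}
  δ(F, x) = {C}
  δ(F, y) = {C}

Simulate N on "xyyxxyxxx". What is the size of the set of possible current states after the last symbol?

Start: {A}
read x: {B, F}
read y: {C, D, E}
read y: {A, C, E, F}
read x: {B, C, F}
read x: {B, C}
read y: {C, D, E}
read x: {C, E, F}
read x: {C}
read x: {C}
Final reachable set {C} has 1 state.

1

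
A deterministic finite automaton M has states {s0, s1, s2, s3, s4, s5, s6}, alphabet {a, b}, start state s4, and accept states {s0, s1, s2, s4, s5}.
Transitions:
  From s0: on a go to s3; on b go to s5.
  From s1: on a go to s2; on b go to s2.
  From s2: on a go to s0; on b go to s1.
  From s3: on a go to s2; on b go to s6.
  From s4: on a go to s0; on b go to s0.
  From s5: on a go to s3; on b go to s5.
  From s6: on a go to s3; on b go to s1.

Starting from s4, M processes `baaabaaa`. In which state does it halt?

s4 --b--> s0
s0 --a--> s3
s3 --a--> s2
s2 --a--> s0
s0 --b--> s5
s5 --a--> s3
s3 --a--> s2
s2 --a--> s0

s0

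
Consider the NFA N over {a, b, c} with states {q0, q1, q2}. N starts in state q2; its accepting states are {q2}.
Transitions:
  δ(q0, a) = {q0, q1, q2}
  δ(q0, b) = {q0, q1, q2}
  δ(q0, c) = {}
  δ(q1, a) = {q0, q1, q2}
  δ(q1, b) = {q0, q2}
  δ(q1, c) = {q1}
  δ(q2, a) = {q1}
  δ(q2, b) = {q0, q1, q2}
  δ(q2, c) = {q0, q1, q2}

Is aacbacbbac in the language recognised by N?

accepted

Start: {q2}
read a: {q1}
read a: {q0, q1, q2}
read c: {q0, q1, q2}
read b: {q0, q1, q2}
read a: {q0, q1, q2}
read c: {q0, q1, q2}
read b: {q0, q1, q2}
read b: {q0, q1, q2}
read a: {q0, q1, q2}
read c: {q0, q1, q2}
Reachable ∩ accepting = {q2} — nonempty.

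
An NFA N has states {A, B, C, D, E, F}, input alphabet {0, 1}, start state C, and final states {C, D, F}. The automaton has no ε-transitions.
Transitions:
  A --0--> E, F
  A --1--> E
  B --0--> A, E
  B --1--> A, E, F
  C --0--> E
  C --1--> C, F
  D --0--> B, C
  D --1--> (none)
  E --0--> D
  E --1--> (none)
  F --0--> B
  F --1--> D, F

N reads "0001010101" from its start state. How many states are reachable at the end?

5

Start: {C}
read 0: {E}
read 0: {D}
read 0: {B, C}
read 1: {A, C, E, F}
read 0: {B, D, E, F}
read 1: {A, D, E, F}
read 0: {B, C, D, E, F}
read 1: {A, C, D, E, F}
read 0: {B, C, D, E, F}
read 1: {A, C, D, E, F}
Final reachable set {A, C, D, E, F} has 5 states.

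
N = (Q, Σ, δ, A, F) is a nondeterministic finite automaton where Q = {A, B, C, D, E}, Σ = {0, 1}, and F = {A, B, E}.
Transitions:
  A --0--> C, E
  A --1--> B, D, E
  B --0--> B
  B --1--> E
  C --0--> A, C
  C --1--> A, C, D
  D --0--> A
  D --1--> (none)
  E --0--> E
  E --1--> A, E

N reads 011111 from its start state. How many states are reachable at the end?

5

Start: {A}
read 0: {C, E}
read 1: {A, C, D, E}
read 1: {A, B, C, D, E}
read 1: {A, B, C, D, E}
read 1: {A, B, C, D, E}
read 1: {A, B, C, D, E}
Final reachable set {A, B, C, D, E} has 5 states.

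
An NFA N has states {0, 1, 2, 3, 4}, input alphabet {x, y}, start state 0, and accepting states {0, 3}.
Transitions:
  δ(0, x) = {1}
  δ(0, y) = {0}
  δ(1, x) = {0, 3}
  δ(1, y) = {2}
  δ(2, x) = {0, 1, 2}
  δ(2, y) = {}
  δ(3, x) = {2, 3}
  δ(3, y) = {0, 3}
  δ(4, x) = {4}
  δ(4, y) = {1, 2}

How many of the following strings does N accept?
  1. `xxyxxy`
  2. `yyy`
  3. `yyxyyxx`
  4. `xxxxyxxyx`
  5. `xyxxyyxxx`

4

`xxyxxy`: accepted
`yyy`: accepted
`yyxyyxx`: rejected
`xxxxyxxyx`: accepted
`xyxxyyxxx`: accepted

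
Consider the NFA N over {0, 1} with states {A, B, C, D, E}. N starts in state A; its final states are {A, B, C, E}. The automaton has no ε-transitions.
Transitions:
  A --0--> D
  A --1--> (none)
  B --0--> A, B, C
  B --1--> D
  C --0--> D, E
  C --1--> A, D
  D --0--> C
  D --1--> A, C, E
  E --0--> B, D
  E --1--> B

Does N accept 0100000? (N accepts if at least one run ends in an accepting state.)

Start: {A}
read 0: {D}
read 1: {A, C, E}
read 0: {B, D, E}
read 0: {A, B, C, D}
read 0: {A, B, C, D, E}
read 0: {A, B, C, D, E}
read 0: {A, B, C, D, E}
Reachable ∩ accepting = {A, B, C, E} — nonempty.

accepted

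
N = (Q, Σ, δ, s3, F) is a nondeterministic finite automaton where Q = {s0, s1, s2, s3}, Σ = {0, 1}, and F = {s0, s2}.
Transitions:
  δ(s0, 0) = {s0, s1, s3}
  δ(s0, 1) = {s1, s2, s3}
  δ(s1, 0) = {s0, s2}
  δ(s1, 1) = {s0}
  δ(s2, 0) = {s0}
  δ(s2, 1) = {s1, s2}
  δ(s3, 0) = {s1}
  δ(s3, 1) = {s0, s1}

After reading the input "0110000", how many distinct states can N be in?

4

Start: {s3}
read 0: {s1}
read 1: {s0}
read 1: {s1, s2, s3}
read 0: {s0, s1, s2}
read 0: {s0, s1, s2, s3}
read 0: {s0, s1, s2, s3}
read 0: {s0, s1, s2, s3}
Final reachable set {s0, s1, s2, s3} has 4 states.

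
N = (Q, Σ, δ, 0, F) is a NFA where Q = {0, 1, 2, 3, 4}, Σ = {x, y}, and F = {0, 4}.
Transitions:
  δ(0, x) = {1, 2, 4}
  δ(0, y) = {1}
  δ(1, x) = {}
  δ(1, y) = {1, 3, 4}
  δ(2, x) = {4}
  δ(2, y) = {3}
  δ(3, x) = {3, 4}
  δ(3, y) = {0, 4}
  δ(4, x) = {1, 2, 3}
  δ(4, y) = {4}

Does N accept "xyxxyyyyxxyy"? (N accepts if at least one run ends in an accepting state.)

accepted

Start: {0}
read x: {1, 2, 4}
read y: {1, 3, 4}
read x: {1, 2, 3, 4}
read x: {1, 2, 3, 4}
read y: {0, 1, 3, 4}
read y: {0, 1, 3, 4}
read y: {0, 1, 3, 4}
read y: {0, 1, 3, 4}
read x: {1, 2, 3, 4}
read x: {1, 2, 3, 4}
read y: {0, 1, 3, 4}
read y: {0, 1, 3, 4}
Reachable ∩ accepting = {0, 4} — nonempty.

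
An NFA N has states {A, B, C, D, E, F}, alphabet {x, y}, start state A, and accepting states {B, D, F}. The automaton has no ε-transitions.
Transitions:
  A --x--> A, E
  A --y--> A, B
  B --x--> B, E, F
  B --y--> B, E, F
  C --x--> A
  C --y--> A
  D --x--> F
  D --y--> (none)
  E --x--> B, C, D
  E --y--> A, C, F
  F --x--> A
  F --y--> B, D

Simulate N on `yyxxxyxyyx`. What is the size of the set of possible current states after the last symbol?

Start: {A}
read y: {A, B}
read y: {A, B, E, F}
read x: {A, B, C, D, E, F}
read x: {A, B, C, D, E, F}
read x: {A, B, C, D, E, F}
read y: {A, B, C, D, E, F}
read x: {A, B, C, D, E, F}
read y: {A, B, C, D, E, F}
read y: {A, B, C, D, E, F}
read x: {A, B, C, D, E, F}
Final reachable set {A, B, C, D, E, F} has 6 states.

6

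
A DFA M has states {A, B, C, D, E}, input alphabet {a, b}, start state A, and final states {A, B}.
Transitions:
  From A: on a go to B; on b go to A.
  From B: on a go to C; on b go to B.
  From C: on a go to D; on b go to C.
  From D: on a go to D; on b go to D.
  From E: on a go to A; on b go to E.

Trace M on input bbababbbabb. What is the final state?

A --b--> A
A --b--> A
A --a--> B
B --b--> B
B --a--> C
C --b--> C
C --b--> C
C --b--> C
C --a--> D
D --b--> D
D --b--> D

D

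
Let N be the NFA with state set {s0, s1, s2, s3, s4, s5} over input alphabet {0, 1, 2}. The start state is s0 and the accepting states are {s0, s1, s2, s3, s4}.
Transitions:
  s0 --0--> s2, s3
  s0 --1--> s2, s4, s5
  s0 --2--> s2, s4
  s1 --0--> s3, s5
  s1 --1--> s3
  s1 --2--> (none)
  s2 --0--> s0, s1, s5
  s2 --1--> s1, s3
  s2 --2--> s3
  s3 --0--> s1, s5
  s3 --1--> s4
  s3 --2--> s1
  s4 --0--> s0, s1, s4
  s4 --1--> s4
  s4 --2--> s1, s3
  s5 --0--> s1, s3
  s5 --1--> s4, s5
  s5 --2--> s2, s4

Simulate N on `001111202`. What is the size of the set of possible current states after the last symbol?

4

Start: {s0}
read 0: {s2, s3}
read 0: {s0, s1, s5}
read 1: {s2, s3, s4, s5}
read 1: {s1, s3, s4, s5}
read 1: {s3, s4, s5}
read 1: {s4, s5}
read 2: {s1, s2, s3, s4}
read 0: {s0, s1, s3, s4, s5}
read 2: {s1, s2, s3, s4}
Final reachable set {s1, s2, s3, s4} has 4 states.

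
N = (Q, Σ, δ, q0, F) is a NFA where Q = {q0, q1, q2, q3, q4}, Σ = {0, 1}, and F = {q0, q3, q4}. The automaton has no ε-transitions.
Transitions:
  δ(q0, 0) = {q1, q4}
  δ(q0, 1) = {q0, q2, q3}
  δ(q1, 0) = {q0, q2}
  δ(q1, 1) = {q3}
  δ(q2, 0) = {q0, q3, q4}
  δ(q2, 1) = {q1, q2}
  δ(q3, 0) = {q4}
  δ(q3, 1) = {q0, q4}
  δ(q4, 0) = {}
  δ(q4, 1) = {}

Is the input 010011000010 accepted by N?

Start: {q0}
read 0: {q1, q4}
read 1: {q3}
read 0: {q4}
read 0: {}
The reachable set is empty and stays empty for the remaining 8 symbols.
Reachable ∩ accepting = {} — empty.

rejected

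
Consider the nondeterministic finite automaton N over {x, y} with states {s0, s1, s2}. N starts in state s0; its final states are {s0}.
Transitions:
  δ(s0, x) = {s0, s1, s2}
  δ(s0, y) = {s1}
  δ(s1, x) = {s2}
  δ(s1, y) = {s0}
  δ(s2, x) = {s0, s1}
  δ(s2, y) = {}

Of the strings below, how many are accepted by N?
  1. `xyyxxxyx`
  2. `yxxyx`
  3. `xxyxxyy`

`xyyxxxyx`: accepted
`yxxyx`: accepted
`xxyxxyy`: accepted

3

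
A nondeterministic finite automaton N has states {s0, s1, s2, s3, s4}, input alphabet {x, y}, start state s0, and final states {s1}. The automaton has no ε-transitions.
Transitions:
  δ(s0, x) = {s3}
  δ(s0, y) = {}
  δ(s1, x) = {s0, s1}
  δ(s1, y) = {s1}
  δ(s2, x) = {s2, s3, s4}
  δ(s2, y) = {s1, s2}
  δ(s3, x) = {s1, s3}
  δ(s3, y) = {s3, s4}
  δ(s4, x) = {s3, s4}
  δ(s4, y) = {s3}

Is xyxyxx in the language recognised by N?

accepted

Start: {s0}
read x: {s3}
read y: {s3, s4}
read x: {s1, s3, s4}
read y: {s1, s3, s4}
read x: {s0, s1, s3, s4}
read x: {s0, s1, s3, s4}
Reachable ∩ accepting = {s1} — nonempty.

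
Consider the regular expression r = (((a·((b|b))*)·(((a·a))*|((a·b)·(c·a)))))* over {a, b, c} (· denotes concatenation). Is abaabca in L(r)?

yes

Split into 2 pieces ab · aabca; each matches ((a·((b|b))*)·(((a·a))*|((a·b)·(c·a)))).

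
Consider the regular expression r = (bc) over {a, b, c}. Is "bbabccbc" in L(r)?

no

No split of bbabccbc into u·v has b matching u and c matching v.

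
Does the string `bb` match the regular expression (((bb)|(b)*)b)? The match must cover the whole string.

yes

Split as b·b: ((bb)|(b)*) matches b and b matches b.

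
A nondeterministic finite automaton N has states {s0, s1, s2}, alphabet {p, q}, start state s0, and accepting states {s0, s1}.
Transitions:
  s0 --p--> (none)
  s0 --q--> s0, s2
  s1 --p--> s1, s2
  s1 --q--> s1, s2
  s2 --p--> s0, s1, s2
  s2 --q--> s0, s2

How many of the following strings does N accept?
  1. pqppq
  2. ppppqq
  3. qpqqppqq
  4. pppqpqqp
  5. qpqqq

pqppq: rejected
ppppqq: rejected
qpqqppqq: accepted
pppqpqqp: rejected
qpqqq: accepted

2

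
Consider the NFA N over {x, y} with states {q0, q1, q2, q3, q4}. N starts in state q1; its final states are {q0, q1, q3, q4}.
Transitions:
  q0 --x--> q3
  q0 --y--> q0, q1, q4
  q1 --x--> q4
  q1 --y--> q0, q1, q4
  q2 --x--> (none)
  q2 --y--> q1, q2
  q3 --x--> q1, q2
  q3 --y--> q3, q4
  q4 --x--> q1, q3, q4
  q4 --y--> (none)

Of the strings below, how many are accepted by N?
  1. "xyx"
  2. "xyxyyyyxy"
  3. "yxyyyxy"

"xyx": rejected
"xyxyyyyxy": rejected
"yxyyyxy": accepted

1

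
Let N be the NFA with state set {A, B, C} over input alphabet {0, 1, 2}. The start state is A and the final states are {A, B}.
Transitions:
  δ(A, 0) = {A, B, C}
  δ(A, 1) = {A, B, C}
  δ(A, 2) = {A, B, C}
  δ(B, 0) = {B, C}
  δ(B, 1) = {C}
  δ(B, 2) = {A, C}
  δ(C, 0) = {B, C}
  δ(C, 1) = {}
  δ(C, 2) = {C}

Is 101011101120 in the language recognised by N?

Start: {A}
read 1: {A, B, C}
read 0: {A, B, C}
read 1: {A, B, C}
read 0: {A, B, C}
read 1: {A, B, C}
read 1: {A, B, C}
read 1: {A, B, C}
read 0: {A, B, C}
read 1: {A, B, C}
read 1: {A, B, C}
read 2: {A, B, C}
read 0: {A, B, C}
Reachable ∩ accepting = {A, B} — nonempty.

accepted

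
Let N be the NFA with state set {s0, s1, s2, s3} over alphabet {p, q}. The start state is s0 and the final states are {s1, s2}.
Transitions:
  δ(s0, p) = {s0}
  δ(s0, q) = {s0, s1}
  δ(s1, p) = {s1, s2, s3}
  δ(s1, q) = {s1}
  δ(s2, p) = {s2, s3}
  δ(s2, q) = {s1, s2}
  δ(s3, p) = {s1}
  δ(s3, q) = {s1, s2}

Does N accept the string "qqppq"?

Start: {s0}
read q: {s0, s1}
read q: {s0, s1}
read p: {s0, s1, s2, s3}
read p: {s0, s1, s2, s3}
read q: {s0, s1, s2}
Reachable ∩ accepting = {s1, s2} — nonempty.

accepted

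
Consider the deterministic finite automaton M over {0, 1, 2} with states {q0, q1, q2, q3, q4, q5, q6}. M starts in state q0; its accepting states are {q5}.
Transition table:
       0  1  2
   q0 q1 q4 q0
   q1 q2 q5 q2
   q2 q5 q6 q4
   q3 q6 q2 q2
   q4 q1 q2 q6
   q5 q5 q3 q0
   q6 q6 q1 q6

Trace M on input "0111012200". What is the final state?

q2

q0 --0--> q1
q1 --1--> q5
q5 --1--> q3
q3 --1--> q2
q2 --0--> q5
q5 --1--> q3
q3 --2--> q2
q2 --2--> q4
q4 --0--> q1
q1 --0--> q2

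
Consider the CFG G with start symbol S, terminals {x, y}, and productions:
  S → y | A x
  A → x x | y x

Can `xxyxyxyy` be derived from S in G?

no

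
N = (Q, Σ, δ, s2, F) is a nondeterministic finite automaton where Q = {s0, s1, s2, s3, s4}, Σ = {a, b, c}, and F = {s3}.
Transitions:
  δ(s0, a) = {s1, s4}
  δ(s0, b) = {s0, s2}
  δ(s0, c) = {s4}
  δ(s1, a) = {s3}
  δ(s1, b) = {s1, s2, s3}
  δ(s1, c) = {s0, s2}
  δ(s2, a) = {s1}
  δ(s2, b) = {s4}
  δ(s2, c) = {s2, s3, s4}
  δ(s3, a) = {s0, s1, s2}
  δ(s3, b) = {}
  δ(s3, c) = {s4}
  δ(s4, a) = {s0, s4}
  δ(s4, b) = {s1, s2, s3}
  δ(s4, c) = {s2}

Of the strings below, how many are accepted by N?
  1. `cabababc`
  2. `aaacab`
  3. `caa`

3

`cabababc`: accepted
`aaacab`: accepted
`caa`: accepted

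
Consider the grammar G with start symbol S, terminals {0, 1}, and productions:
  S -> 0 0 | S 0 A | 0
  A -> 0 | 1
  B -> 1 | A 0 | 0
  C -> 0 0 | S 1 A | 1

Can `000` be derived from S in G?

yes

S ⇒ S0A ⇒ 00A ⇒ 000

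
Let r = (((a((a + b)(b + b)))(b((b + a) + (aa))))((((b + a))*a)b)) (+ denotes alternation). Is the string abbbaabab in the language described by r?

Split as abbba·abab: ((a((a+b)(b+b)))(b((b+a)+(aa)))) matches abbba and ((((b+a))*a)b) matches abab.

yes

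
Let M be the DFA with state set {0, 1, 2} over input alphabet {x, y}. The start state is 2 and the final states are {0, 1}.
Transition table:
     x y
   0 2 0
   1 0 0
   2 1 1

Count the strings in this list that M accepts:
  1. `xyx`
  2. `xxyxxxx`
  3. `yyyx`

`xyx`: rejected
`xxyxxxx`: rejected
`yyyx`: rejected

0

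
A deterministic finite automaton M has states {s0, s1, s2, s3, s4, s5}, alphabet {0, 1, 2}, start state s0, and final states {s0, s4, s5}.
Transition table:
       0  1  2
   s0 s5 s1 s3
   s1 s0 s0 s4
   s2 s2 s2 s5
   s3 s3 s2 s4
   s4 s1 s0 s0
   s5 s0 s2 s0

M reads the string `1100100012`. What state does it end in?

s0 --1--> s1
s1 --1--> s0
s0 --0--> s5
s5 --0--> s0
s0 --1--> s1
s1 --0--> s0
s0 --0--> s5
s5 --0--> s0
s0 --1--> s1
s1 --2--> s4

s4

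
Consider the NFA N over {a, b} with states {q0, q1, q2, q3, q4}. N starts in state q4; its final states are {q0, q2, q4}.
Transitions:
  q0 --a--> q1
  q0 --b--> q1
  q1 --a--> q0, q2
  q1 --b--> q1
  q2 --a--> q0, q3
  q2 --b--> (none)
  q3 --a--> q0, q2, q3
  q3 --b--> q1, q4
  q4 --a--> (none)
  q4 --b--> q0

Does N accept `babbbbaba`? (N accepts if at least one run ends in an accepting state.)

accepted

Start: {q4}
read b: {q0}
read a: {q1}
read b: {q1}
read b: {q1}
read b: {q1}
read b: {q1}
read a: {q0, q2}
read b: {q1}
read a: {q0, q2}
Reachable ∩ accepting = {q0, q2} — nonempty.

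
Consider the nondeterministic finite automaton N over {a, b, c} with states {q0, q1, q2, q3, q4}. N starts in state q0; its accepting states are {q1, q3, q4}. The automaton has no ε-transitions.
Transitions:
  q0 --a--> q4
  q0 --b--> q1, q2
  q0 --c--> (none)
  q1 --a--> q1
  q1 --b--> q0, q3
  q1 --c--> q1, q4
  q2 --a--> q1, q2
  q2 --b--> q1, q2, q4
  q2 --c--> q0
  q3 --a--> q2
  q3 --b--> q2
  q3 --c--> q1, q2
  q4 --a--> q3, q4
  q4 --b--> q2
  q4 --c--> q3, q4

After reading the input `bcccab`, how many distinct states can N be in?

5

Start: {q0}
read b: {q1, q2}
read c: {q0, q1, q4}
read c: {q1, q3, q4}
read c: {q1, q2, q3, q4}
read a: {q1, q2, q3, q4}
read b: {q0, q1, q2, q3, q4}
Final reachable set {q0, q1, q2, q3, q4} has 5 states.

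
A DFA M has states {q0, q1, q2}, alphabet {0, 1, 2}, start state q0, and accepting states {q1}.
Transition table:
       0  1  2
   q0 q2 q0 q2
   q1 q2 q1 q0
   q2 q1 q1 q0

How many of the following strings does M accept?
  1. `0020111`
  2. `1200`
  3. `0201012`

`0020111`: accepted
`1200`: rejected
`0201012`: rejected

1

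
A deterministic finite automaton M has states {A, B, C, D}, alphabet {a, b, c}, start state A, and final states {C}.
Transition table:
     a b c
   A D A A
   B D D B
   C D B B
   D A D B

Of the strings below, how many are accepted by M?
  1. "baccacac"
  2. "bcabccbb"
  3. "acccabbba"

0

"baccacac": rejected
"bcabccbb": rejected
"acccabbba": rejected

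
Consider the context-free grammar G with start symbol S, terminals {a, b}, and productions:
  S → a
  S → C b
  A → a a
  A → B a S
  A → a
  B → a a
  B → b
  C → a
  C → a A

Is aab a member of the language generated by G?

S ⇒ Cb ⇒ aAb ⇒ aab

yes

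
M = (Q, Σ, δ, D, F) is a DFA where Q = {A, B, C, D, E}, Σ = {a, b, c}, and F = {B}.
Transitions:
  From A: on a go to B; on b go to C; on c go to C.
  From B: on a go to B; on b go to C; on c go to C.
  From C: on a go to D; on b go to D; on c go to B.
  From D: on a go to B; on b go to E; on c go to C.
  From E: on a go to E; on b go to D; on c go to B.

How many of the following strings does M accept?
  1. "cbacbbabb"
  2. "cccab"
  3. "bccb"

"cbacbbabb": rejected
"cccab": rejected
"bccb": rejected

0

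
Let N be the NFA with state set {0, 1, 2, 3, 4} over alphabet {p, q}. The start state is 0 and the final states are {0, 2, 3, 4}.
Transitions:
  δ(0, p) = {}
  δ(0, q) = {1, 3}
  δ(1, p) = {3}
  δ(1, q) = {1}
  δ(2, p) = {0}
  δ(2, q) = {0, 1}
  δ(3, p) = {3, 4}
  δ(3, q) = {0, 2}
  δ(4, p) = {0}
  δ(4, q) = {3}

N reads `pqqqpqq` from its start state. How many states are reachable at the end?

0

Start: {0}
read p: {}
The reachable set is empty and stays empty for the remaining 6 symbols.
Final reachable set {} has 0 states.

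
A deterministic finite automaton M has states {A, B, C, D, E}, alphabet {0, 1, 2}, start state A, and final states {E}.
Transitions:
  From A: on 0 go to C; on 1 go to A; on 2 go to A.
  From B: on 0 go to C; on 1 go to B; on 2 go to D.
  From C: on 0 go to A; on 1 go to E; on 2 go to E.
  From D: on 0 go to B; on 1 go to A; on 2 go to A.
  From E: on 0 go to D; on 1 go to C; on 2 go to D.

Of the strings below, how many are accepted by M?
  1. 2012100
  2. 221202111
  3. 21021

0

2012100: rejected
221202111: rejected
21021: rejected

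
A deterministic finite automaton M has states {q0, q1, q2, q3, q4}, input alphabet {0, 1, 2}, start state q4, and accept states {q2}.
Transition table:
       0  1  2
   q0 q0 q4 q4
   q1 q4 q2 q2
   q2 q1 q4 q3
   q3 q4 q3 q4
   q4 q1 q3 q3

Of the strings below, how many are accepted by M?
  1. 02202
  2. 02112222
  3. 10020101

02202: rejected
02112222: rejected
10020101: accepted

1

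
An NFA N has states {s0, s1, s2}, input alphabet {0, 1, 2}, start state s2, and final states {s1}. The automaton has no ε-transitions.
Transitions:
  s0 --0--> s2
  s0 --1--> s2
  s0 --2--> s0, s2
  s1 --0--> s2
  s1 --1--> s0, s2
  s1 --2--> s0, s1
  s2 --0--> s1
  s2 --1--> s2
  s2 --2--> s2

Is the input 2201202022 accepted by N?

Start: {s2}
read 2: {s2}
read 2: {s2}
read 0: {s1}
read 1: {s0, s2}
read 2: {s0, s2}
read 0: {s1, s2}
read 2: {s0, s1, s2}
read 0: {s1, s2}
read 2: {s0, s1, s2}
read 2: {s0, s1, s2}
Reachable ∩ accepting = {s1} — nonempty.

accepted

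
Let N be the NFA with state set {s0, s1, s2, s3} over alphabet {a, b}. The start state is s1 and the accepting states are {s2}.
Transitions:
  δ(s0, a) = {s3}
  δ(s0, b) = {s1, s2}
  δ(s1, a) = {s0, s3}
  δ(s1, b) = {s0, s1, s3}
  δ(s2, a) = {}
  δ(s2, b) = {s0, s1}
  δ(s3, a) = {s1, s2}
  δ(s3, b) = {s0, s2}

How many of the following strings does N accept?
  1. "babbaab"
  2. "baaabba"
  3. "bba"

"babbaab": accepted
"baaabba": accepted
"bba": accepted

3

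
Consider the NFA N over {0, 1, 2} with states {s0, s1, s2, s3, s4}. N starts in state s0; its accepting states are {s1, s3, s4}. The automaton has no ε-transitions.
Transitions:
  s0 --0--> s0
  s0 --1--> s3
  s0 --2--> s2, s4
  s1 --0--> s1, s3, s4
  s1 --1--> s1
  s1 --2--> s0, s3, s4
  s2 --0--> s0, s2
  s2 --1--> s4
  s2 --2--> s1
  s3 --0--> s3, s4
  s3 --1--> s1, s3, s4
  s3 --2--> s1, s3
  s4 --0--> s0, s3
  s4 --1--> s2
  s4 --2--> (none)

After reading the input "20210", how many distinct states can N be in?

Start: {s0}
read 2: {s2, s4}
read 0: {s0, s2, s3}
read 2: {s1, s2, s3, s4}
read 1: {s1, s2, s3, s4}
read 0: {s0, s1, s2, s3, s4}
Final reachable set {s0, s1, s2, s3, s4} has 5 states.

5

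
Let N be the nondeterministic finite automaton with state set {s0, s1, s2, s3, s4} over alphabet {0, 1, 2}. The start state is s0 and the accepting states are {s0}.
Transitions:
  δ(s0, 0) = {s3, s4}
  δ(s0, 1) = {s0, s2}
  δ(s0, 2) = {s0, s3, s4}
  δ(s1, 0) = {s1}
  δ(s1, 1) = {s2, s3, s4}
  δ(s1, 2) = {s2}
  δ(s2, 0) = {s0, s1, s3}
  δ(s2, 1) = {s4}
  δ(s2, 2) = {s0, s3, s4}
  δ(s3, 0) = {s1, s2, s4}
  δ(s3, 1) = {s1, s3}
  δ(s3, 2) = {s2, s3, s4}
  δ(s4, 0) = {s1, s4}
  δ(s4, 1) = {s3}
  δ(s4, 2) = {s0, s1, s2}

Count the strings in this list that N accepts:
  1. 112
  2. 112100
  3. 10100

3

112: accepted
112100: accepted
10100: accepted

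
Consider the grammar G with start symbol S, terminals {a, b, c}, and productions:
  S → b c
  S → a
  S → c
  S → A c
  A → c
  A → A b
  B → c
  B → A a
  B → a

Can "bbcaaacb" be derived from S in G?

no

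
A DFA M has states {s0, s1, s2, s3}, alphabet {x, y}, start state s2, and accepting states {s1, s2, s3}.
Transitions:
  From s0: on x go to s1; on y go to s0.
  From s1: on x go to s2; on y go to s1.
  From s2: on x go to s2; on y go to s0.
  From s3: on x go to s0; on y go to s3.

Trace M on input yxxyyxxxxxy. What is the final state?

s2 --y--> s0
s0 --x--> s1
s1 --x--> s2
s2 --y--> s0
s0 --y--> s0
s0 --x--> s1
s1 --x--> s2
s2 --x--> s2
s2 --x--> s2
s2 --x--> s2
s2 --y--> s0

s0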